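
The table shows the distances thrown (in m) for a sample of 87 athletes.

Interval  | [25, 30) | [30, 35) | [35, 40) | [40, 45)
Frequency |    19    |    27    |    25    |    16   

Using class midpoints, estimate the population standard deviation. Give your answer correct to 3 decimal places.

5.125

Midpoints: 27.5, 32.5, 37.5, 42.5
n = 87, Σfm = 3017.5, mean = 34.6839
Σfm² = 106943.75
Σf(m − x̄)² = Σfm² − (Σfm)²/n = 106943.75 − 3017.5²/87 = 2285.0575
Population variance = 2285.0575 / 87 = 26.2650
Standard deviation = √26.2650 = 5.1249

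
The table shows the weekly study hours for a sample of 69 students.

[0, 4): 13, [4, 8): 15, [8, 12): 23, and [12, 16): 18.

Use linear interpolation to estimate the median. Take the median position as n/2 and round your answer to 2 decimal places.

Cumulative frequencies: 13, 28, 51, 69
n = 69; position = n/2 = 34.5.
This falls in the class [8, 12): L = 8, F = 28, f = 23, h = 4.
Median ≈ 8 + ((34.5 − 28) / 23) × 4 = 9.1304

9.13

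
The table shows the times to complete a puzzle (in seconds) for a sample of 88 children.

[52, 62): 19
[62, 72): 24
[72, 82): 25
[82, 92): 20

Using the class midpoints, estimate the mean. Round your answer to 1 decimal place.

72.2

Midpoints: 57, 67, 77, 87
Σfm = 19×57 + 24×67 + 25×77 + 20×87 = 6356
n = Σf = 88
Mean = 6356 / 88 = 72.2273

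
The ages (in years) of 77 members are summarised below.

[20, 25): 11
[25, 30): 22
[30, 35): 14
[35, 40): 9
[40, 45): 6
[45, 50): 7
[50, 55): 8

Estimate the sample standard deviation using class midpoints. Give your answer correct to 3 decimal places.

9.568

Midpoints: 22.5, 27.5, 32.5, 37.5, 42.5, 47.5, 52.5
n = 77, Σfm = 2652.5, mean = 34.4481
Σfm² = 98331.25
Σf(m − x̄)² = Σfm² − (Σfm)²/n = 98331.25 − 2652.5²/77 = 6957.7922
Sample variance = 6957.7922 / 76 = 91.5499
Standard deviation = √91.5499 = 9.5682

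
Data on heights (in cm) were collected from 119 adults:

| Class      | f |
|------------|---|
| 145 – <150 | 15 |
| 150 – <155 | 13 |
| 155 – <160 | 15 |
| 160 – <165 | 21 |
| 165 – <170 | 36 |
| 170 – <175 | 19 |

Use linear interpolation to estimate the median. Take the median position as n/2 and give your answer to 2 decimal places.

Cumulative frequencies: 15, 28, 43, 64, 100, 119
n = 119; position = n/2 = 59.5.
This falls in the class 160 – <165: L = 160, F = 43, f = 21, h = 5.
Median ≈ 160 + ((59.5 − 43) / 21) × 5 = 163.9286

163.93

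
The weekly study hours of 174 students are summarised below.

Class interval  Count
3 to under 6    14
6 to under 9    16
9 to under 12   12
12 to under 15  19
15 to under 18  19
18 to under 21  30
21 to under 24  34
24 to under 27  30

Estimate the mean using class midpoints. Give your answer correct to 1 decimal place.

Midpoints: 4.5, 7.5, 10.5, 13.5, 16.5, 19.5, 22.5, 25.5
Σfm = 14×4.5 + 16×7.5 + 12×10.5 + 19×13.5 + 19×16.5 + 30×19.5 + 34×22.5 + 30×25.5 = 2994
n = Σf = 174
Mean = 2994 / 174 = 17.2069

17.2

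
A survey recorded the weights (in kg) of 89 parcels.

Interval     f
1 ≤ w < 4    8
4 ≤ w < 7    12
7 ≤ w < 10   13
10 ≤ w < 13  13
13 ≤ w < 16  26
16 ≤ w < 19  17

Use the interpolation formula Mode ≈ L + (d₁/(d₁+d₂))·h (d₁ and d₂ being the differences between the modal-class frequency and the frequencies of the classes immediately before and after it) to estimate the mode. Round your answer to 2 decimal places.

Modal class: 13 ≤ w < 16 (highest frequency 26).
d₁ = 26 − 13 = 13, d₂ = 26 − 17 = 9
Mode ≈ 13 + (13/(13+9)) × 3 = 13 + 1.7727 = 14.7727

14.77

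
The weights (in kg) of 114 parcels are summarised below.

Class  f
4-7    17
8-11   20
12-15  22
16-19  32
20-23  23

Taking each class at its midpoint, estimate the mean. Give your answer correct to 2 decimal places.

Midpoints: 5.5, 9.5, 13.5, 17.5, 21.5
Σfm = 17×5.5 + 20×9.5 + 22×13.5 + 32×17.5 + 23×21.5 = 1635
n = Σf = 114
Mean = 1635 / 114 = 14.3421

14.34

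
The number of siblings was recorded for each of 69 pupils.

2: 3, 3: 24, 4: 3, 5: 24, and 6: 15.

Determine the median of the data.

Cumulative frequencies: 3, 27, 30, 54, 69
n = 69, so the median is the value in position (n+1)/2 = 35.
Position 35 falls at value 5.

5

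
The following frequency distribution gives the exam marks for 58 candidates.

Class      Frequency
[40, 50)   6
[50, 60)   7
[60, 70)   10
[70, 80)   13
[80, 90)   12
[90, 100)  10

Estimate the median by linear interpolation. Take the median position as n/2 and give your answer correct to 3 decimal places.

74.615

Cumulative frequencies: 6, 13, 23, 36, 48, 58
n = 58; position = n/2 = 29.
This falls in the class [70, 80): L = 70, F = 23, f = 13, h = 10.
Median ≈ 70 + ((29 − 23) / 13) × 10 = 74.6154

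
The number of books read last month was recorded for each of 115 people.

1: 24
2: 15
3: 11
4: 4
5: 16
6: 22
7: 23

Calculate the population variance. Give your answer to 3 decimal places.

Values: 1, 2, 3, 4, 5, 6, 7
n = 115, Σfx = 476, mean = 4.1391
Σfx² = 2566
Σf(x − x̄)² = Σfx² − (Σfx)²/n = 2566 − 476²/115 = 595.7739
Population variance = 595.7739 / 115 = 5.1806

5.181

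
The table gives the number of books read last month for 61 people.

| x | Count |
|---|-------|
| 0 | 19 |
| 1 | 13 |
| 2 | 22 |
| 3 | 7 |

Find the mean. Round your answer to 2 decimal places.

Values: 0, 1, 2, 3
Σfx = 19×0 + 13×1 + 22×2 + 7×3 = 78
n = Σf = 61
Mean = 78 / 61 = 1.2787

1.28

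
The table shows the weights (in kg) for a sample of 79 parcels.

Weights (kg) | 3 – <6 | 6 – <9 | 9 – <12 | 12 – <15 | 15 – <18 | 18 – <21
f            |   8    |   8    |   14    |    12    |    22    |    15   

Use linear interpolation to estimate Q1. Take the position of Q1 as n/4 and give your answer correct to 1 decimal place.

9.8

Cumulative frequencies: 8, 16, 30, 42, 64, 79
n = 79; position = n/4 = 19.75.
This falls in the class 9 – <12: L = 9, F = 16, f = 14, h = 3.
Lower quartile ≈ 9 + ((19.75 − 16) / 14) × 3 = 9.8036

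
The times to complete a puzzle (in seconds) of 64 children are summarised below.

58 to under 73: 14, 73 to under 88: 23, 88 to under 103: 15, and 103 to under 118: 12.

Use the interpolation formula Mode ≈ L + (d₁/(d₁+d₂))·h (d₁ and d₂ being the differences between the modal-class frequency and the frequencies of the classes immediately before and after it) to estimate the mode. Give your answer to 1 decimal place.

Modal class: 73 to under 88 (highest frequency 23).
d₁ = 23 − 14 = 9, d₂ = 23 − 15 = 8
Mode ≈ 73 + (9/(9+8)) × 15 = 73 + 7.9412 = 80.9412

80.9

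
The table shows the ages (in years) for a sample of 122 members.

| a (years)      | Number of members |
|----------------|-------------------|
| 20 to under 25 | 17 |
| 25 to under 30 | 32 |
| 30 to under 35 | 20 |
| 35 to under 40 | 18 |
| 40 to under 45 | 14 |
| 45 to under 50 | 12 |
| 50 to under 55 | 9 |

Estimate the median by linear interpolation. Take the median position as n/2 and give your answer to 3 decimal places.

33.000

Cumulative frequencies: 17, 49, 69, 87, 101, 113, 122
n = 122; position = n/2 = 61.
This falls in the class 30 to under 35: L = 30, F = 49, f = 20, h = 5.
Median ≈ 30 + ((61 − 49) / 20) × 5 = 33.0000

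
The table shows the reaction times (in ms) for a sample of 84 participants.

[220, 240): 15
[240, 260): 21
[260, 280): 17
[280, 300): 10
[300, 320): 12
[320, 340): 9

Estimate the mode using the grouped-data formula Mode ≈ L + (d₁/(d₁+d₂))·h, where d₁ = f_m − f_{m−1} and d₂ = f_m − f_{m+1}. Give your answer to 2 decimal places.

Modal class: [240, 260) (highest frequency 21).
d₁ = 21 − 15 = 6, d₂ = 21 − 17 = 4
Mode ≈ 240 + (6/(6+4)) × 20 = 240 + 12.0000 = 252.0000

252.00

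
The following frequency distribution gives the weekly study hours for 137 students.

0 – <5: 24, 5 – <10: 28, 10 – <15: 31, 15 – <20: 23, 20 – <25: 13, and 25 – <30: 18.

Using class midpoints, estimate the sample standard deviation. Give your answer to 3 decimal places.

Midpoints: 2.5, 7.5, 12.5, 17.5, 22.5, 27.5
n = 137, Σfm = 1847.5, mean = 13.4854
Σfm² = 33806.25
Σf(m − x̄)² = Σfm² − (Σfm)²/n = 33806.25 − 1847.5²/137 = 8891.9708
Sample variance = 8891.9708 / 136 = 65.3821
Standard deviation = √65.3821 = 8.0859

8.086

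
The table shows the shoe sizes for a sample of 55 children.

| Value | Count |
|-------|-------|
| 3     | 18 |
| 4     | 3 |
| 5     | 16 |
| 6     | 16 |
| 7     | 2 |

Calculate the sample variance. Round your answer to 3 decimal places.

1.712

Values: 3, 4, 5, 6, 7
n = 55, Σfx = 256, mean = 4.6545
Σfx² = 1284
Σf(x − x̄)² = Σfx² − (Σfx)²/n = 1284 − 256²/55 = 92.4364
Sample variance = 92.4364 / 54 = 1.7118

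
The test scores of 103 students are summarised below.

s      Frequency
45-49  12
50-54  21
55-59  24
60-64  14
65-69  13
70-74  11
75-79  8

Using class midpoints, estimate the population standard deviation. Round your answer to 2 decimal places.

8.91

Midpoints: 47, 52, 57, 62, 67, 72, 77
n = 103, Σfm = 6171, mean = 59.9126
Σfm² = 377897
Σf(m − x̄)² = Σfm² − (Σfm)²/n = 377897 − 6171²/103 = 8176.2136
Population variance = 8176.2136 / 103 = 79.3807
Standard deviation = √79.3807 = 8.9096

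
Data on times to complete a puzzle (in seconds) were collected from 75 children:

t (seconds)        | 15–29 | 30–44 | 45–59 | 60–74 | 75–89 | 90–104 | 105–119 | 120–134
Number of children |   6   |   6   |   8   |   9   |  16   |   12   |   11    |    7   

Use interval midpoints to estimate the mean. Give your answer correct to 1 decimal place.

79.6

Midpoints: 22, 37, 52, 67, 82, 97, 112, 127
Σfm = 6×22 + 6×37 + 8×52 + 9×67 + 16×82 + 12×97 + 11×112 + 7×127 = 5970
n = Σf = 75
Mean = 5970 / 75 = 79.6000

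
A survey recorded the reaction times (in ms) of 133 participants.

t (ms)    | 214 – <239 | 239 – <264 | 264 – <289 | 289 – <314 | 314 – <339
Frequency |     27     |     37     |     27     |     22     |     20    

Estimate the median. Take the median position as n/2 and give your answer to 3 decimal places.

Cumulative frequencies: 27, 64, 91, 113, 133
n = 133; position = n/2 = 66.5.
This falls in the class 264 – <289: L = 264, F = 64, f = 27, h = 25.
Median ≈ 264 + ((66.5 − 64) / 27) × 25 = 266.3148

266.315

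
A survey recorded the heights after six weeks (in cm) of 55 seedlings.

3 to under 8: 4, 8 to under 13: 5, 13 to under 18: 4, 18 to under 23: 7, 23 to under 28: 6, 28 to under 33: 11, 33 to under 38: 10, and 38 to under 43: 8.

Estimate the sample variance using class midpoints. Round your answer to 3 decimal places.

117.374

Midpoints: 5.5, 10.5, 15.5, 20.5, 25.5, 30.5, 35.5, 40.5
n = 55, Σfm = 1447.5, mean = 26.3182
Σfm² = 44433.75
Σf(m − x̄)² = Σfm² − (Σfm)²/n = 44433.75 − 1447.5²/55 = 6338.1818
Sample variance = 6338.1818 / 54 = 117.3737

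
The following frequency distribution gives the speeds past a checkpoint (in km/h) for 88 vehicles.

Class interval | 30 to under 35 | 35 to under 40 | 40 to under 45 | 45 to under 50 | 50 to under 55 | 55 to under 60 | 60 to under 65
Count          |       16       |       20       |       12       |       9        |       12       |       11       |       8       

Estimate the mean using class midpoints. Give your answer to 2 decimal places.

Midpoints: 32.5, 37.5, 42.5, 47.5, 52.5, 57.5, 62.5
Σfm = 16×32.5 + 20×37.5 + 12×42.5 + 9×47.5 + 12×52.5 + 11×57.5 + 8×62.5 = 3970
n = Σf = 88
Mean = 3970 / 88 = 45.1136

45.11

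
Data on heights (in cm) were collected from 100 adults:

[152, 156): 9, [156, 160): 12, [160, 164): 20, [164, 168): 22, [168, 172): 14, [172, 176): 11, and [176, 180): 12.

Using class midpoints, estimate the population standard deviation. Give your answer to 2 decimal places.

Midpoints: 154, 158, 162, 166, 170, 174, 178
n = 100, Σfm = 16604, mean = 166.0400
Σfm² = 2761968
Σf(m − x̄)² = Σfm² − (Σfm)²/n = 2761968 − 16604²/100 = 5039.8400
Population variance = 5039.8400 / 100 = 50.3984
Standard deviation = √50.3984 = 7.0992

7.10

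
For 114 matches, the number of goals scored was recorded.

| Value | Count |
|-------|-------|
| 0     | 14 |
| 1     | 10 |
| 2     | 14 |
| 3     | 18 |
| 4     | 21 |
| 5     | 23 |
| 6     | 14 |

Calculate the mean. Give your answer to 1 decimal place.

3.3

Values: 0, 1, 2, 3, 4, 5, 6
Σfx = 14×0 + 10×1 + 14×2 + 18×3 + 21×4 + 23×5 + 14×6 = 375
n = Σf = 114
Mean = 375 / 114 = 3.2895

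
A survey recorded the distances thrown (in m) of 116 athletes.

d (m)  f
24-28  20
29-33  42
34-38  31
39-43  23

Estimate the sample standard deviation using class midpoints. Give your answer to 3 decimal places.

5.000

Midpoints: 26, 31, 36, 41
n = 116, Σfm = 3881, mean = 33.4569
Σfm² = 132721
Σf(m − x̄)² = Σfm² − (Σfm)²/n = 132721 − 3881²/116 = 2874.7845
Sample variance = 2874.7845 / 115 = 24.9981
Standard deviation = √24.9981 = 4.9998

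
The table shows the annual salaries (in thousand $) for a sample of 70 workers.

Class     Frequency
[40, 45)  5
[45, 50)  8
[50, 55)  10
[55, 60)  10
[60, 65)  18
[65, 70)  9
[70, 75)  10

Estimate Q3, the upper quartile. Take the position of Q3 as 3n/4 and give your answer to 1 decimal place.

Cumulative frequencies: 5, 13, 23, 33, 51, 60, 70
n = 70; position = 3n/4 = 52.5.
This falls in the class [65, 70): L = 65, F = 51, f = 9, h = 5.
Upper quartile ≈ 65 + ((52.5 − 51) / 9) × 5 = 65.8333

65.8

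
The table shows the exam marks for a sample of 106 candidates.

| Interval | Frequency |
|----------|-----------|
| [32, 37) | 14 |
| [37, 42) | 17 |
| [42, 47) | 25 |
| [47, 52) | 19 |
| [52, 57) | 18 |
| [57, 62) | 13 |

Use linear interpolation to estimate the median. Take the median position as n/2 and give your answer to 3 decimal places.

Cumulative frequencies: 14, 31, 56, 75, 93, 106
n = 106; position = n/2 = 53.
This falls in the class [42, 47): L = 42, F = 31, f = 25, h = 5.
Median ≈ 42 + ((53 − 31) / 25) × 5 = 46.4000

46.400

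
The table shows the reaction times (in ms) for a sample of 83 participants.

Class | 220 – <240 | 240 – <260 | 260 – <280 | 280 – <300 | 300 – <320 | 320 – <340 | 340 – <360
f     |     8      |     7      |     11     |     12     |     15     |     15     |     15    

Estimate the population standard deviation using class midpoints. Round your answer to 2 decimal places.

38.07

Midpoints: 230, 250, 270, 290, 310, 330, 350
n = 83, Σfm = 24890, mean = 299.8795
Σfm² = 7584300
Σf(m − x̄)² = Σfm² − (Σfm)²/n = 7584300 − 24890²/83 = 120298.7952
Population variance = 120298.7952 / 83 = 1449.3831
Standard deviation = √1449.3831 = 38.0708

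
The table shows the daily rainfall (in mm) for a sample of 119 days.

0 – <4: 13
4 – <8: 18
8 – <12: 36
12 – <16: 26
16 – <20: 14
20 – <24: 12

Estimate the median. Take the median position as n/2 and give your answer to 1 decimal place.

Cumulative frequencies: 13, 31, 67, 93, 107, 119
n = 119; position = n/2 = 59.5.
This falls in the class 8 – <12: L = 8, F = 31, f = 36, h = 4.
Median ≈ 8 + ((59.5 − 31) / 36) × 4 = 11.1667

11.2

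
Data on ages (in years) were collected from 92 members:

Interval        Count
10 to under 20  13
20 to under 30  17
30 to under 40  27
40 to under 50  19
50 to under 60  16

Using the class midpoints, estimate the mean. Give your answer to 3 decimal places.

35.870

Midpoints: 15, 25, 35, 45, 55
Σfm = 13×15 + 17×25 + 27×35 + 19×45 + 16×55 = 3300
n = Σf = 92
Mean = 3300 / 92 = 35.8696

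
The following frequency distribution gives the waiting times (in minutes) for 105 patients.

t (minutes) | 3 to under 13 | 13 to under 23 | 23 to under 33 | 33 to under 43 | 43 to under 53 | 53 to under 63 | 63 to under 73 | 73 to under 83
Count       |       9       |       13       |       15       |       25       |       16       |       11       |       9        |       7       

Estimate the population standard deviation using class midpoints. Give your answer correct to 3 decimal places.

Midpoints: 8, 18, 28, 38, 48, 58, 68, 78
n = 105, Σfm = 4240, mean = 40.3810
Σfm² = 210720
Σf(m − x̄)² = Σfm² − (Σfm)²/n = 210720 − 4240²/105 = 39504.7619
Population variance = 39504.7619 / 105 = 376.2358
Standard deviation = √376.2358 = 19.3968

19.397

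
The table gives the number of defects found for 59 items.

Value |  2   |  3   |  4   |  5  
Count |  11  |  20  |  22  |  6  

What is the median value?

3

Cumulative frequencies: 11, 31, 53, 59
n = 59, so the median is the value in position (n+1)/2 = 30.
Position 30 falls at value 3.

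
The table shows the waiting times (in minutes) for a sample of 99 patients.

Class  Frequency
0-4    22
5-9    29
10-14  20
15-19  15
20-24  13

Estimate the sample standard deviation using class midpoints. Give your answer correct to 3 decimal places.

Midpoints: 2, 7, 12, 17, 22
n = 99, Σfm = 1028, mean = 10.3838
Σfm² = 15016
Σf(m − x̄)² = Σfm² − (Σfm)²/n = 15016 − 1028²/99 = 4341.4141
Sample variance = 4341.4141 / 98 = 44.3001
Standard deviation = √44.3001 = 6.6558

6.656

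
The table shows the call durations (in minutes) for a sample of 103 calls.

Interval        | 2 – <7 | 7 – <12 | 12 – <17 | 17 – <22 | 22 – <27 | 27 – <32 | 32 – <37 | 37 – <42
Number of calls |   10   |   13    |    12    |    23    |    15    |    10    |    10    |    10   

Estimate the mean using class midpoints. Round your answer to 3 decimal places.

21.296

Midpoints: 4.5, 9.5, 14.5, 19.5, 24.5, 29.5, 34.5, 39.5
Σfm = 10×4.5 + 13×9.5 + 12×14.5 + 23×19.5 + 15×24.5 + 10×29.5 + 10×34.5 + 10×39.5 = 2193.5
n = Σf = 103
Mean = 2193.5 / 103 = 21.2961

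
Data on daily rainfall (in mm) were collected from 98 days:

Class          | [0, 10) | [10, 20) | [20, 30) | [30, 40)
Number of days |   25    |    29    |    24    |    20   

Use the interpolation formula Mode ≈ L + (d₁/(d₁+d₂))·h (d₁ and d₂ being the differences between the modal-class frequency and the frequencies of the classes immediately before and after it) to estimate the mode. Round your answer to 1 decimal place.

14.4

Modal class: [10, 20) (highest frequency 29).
d₁ = 29 − 25 = 4, d₂ = 29 − 24 = 5
Mode ≈ 10 + (4/(4+5)) × 10 = 10 + 4.4444 = 14.4444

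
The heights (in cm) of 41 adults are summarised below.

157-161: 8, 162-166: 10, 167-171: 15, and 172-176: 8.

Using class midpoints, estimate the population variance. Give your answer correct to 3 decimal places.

25.669

Midpoints: 159, 164, 169, 174
n = 41, Σfm = 6839, mean = 166.8049
Σfm² = 1141831
Σf(m − x̄)² = Σfm² − (Σfm)²/n = 1141831 − 6839²/41 = 1052.4390
Population variance = 1052.4390 / 41 = 25.6692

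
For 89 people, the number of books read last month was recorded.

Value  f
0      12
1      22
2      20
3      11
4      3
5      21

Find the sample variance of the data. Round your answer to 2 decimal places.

3.06

Values: 0, 1, 2, 3, 4, 5
n = 89, Σfx = 212, mean = 2.3820
Σfx² = 774
Σf(x − x̄)² = Σfx² − (Σfx)²/n = 774 − 212²/89 = 269.0112
Sample variance = 269.0112 / 88 = 3.0569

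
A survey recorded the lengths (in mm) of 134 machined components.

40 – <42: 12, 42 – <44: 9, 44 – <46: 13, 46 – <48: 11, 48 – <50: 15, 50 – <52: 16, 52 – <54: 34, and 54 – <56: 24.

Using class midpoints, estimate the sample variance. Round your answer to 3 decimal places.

Midpoints: 41, 43, 45, 47, 49, 51, 53, 55
n = 134, Σfm = 6654, mean = 49.6567
Σfm² = 333174
Σf(m − x̄)² = Σfm² − (Σfm)²/n = 333174 − 6654²/134 = 2758.2090
Sample variance = 2758.2090 / 133 = 20.7384

20.738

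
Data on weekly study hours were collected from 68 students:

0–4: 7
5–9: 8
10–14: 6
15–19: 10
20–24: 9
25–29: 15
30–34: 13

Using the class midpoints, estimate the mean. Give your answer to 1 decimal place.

Midpoints: 2, 7, 12, 17, 22, 27, 32
Σfm = 7×2 + 8×7 + 6×12 + 10×17 + 9×22 + 15×27 + 13×32 = 1331
n = Σf = 68
Mean = 1331 / 68 = 19.5735

19.6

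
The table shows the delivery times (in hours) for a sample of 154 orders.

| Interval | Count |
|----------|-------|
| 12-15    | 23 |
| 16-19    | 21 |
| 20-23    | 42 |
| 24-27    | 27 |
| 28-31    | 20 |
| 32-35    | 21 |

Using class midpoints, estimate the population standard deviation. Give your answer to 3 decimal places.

Midpoints: 13.5, 17.5, 21.5, 25.5, 29.5, 33.5
n = 154, Σfm = 3563, mean = 23.1364
Σfm² = 88566.5
Σf(m − x̄)² = Σfm² − (Σfm)²/n = 88566.5 − 3563²/154 = 6131.6364
Population variance = 6131.6364 / 154 = 39.8158
Standard deviation = √39.8158 = 6.3100

6.310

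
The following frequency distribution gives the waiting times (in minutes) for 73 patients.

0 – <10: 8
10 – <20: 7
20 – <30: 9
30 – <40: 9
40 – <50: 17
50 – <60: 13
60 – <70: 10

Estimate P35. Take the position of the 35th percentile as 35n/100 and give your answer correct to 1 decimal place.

Cumulative frequencies: 8, 15, 24, 33, 50, 63, 73
n = 73; position = 35n/100 = 25.55.
This falls in the class 30 – <40: L = 30, F = 24, f = 9, h = 10.
35th percentile ≈ 30 + ((25.55 − 24) / 9) × 10 = 31.7222

31.7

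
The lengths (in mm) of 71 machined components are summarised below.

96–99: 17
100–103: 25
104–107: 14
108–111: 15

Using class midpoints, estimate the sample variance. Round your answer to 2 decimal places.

18.45

Midpoints: 97.5, 101.5, 105.5, 109.5
n = 71, Σfm = 7314.5, mean = 103.0211
Σfm² = 754839.75
Σf(m − x̄)² = Σfm² − (Σfm)²/n = 754839.75 − 7314.5²/71 = 1291.7183
Sample variance = 1291.7183 / 70 = 18.4531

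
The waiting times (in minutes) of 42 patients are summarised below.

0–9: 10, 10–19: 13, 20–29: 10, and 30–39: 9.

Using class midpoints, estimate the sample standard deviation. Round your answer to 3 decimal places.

10.852

Midpoints: 4.5, 14.5, 24.5, 34.5
n = 42, Σfm = 789, mean = 18.7857
Σfm² = 19650.5
Σf(m − x̄)² = Σfm² − (Σfm)²/n = 19650.5 − 789²/42 = 4828.5714
Sample variance = 4828.5714 / 41 = 117.7700
Standard deviation = √117.7700 = 10.8522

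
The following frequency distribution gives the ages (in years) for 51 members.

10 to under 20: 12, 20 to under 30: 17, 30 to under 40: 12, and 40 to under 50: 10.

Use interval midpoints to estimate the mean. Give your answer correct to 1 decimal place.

28.9

Midpoints: 15, 25, 35, 45
Σfm = 12×15 + 17×25 + 12×35 + 10×45 = 1475
n = Σf = 51
Mean = 1475 / 51 = 28.9216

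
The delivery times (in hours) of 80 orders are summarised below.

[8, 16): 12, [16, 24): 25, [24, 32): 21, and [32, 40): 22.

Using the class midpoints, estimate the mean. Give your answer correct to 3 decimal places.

25.300

Midpoints: 12, 20, 28, 36
Σfm = 12×12 + 25×20 + 21×28 + 22×36 = 2024
n = Σf = 80
Mean = 2024 / 80 = 25.3000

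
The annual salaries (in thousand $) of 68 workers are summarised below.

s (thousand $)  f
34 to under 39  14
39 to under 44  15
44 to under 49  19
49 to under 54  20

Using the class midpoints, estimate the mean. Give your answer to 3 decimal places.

Midpoints: 36.5, 41.5, 46.5, 51.5
Σfm = 14×36.5 + 15×41.5 + 19×46.5 + 20×51.5 = 3047
n = Σf = 68
Mean = 3047 / 68 = 44.8088

44.809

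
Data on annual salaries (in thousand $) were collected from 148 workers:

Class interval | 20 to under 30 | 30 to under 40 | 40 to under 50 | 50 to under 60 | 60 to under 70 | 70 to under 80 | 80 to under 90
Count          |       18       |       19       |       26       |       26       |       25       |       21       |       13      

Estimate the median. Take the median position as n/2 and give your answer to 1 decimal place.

Cumulative frequencies: 18, 37, 63, 89, 114, 135, 148
n = 148; position = n/2 = 74.
This falls in the class 50 to under 60: L = 50, F = 63, f = 26, h = 10.
Median ≈ 50 + ((74 − 63) / 26) × 10 = 54.2308

54.2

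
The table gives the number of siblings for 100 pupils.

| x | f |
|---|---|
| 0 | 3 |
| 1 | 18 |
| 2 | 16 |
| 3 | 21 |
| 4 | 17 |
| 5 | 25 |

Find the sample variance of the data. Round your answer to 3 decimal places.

Values: 0, 1, 2, 3, 4, 5
n = 100, Σfx = 306, mean = 3.0600
Σfx² = 1168
Σf(x − x̄)² = Σfx² − (Σfx)²/n = 1168 − 306²/100 = 231.6400
Sample variance = 231.6400 / 99 = 2.3398

2.340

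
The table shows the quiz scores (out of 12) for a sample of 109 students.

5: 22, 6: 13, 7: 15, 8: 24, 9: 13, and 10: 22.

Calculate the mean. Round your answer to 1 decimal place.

Values: 5, 6, 7, 8, 9, 10
Σfx = 22×5 + 13×6 + 15×7 + 24×8 + 13×9 + 22×10 = 822
n = Σf = 109
Mean = 822 / 109 = 7.5413

7.5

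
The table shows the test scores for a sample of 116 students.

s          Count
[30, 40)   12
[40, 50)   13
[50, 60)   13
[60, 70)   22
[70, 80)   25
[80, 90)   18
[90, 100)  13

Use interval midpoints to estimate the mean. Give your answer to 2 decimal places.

67.16

Midpoints: 35, 45, 55, 65, 75, 85, 95
Σfm = 12×35 + 13×45 + 13×55 + 22×65 + 25×75 + 18×85 + 13×95 = 7790
n = Σf = 116
Mean = 7790 / 116 = 67.1552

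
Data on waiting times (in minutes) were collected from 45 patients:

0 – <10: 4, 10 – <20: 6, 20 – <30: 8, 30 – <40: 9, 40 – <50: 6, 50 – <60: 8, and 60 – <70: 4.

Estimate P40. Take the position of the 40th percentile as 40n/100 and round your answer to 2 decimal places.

30.00

Cumulative frequencies: 4, 10, 18, 27, 33, 41, 45
n = 45; position = 40n/100 = 18.
This falls in the class 20 – <30: L = 20, F = 10, f = 8, h = 10.
40th percentile ≈ 20 + ((18 − 10) / 8) × 10 = 30.0000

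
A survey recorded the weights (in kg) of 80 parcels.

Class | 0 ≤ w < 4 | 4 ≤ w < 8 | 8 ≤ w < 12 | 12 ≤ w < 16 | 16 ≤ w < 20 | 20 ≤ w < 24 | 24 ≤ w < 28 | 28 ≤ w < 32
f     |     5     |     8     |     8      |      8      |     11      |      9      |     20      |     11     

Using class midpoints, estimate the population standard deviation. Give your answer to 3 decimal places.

Midpoints: 2, 6, 10, 14, 18, 22, 26, 30
n = 80, Σfm = 1496, mean = 18.7000
Σfm² = 34016
Σf(m − x̄)² = Σfm² − (Σfm)²/n = 34016 − 1496²/80 = 6040.8000
Population variance = 6040.8000 / 80 = 75.5100
Standard deviation = √75.5100 = 8.6896

8.690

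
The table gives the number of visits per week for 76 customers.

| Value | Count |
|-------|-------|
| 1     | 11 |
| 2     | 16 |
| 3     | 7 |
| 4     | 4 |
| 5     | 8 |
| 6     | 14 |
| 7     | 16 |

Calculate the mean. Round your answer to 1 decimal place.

Values: 1, 2, 3, 4, 5, 6, 7
Σfx = 11×1 + 16×2 + 7×3 + 4×4 + 8×5 + 14×6 + 16×7 = 316
n = Σf = 76
Mean = 316 / 76 = 4.1579

4.2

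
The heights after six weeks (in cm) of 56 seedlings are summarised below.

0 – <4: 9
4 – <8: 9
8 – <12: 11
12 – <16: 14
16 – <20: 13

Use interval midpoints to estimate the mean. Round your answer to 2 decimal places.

Midpoints: 2, 6, 10, 14, 18
Σfm = 9×2 + 9×6 + 11×10 + 14×14 + 13×18 = 612
n = Σf = 56
Mean = 612 / 56 = 10.9286

10.93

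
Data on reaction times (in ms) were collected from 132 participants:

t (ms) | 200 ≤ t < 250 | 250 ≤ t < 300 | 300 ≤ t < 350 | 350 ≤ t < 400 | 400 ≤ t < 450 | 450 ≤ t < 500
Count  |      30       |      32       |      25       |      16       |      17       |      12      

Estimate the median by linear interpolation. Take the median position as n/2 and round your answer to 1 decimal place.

Cumulative frequencies: 30, 62, 87, 103, 120, 132
n = 132; position = n/2 = 66.
This falls in the class 300 ≤ t < 350: L = 300, F = 62, f = 25, h = 50.
Median ≈ 300 + ((66 − 62) / 25) × 50 = 308.0000

308.0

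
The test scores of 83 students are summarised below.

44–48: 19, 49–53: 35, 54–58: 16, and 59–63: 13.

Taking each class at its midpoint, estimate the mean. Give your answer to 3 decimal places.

52.386

Midpoints: 46, 51, 56, 61
Σfm = 19×46 + 35×51 + 16×56 + 13×61 = 4348
n = Σf = 83
Mean = 4348 / 83 = 52.3855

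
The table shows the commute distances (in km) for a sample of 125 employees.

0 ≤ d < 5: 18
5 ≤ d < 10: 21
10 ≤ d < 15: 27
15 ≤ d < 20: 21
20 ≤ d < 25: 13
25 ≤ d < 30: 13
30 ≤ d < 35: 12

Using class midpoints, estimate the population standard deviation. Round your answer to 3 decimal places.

Midpoints: 2.5, 7.5, 12.5, 17.5, 22.5, 27.5, 32.5
n = 125, Σfm = 1947.5, mean = 15.5800
Σfm² = 41031.25
Σf(m − x̄)² = Σfm² − (Σfm)²/n = 41031.25 − 1947.5²/125 = 10689.2000
Population variance = 10689.2000 / 125 = 85.5136
Standard deviation = √85.5136 = 9.2474

9.247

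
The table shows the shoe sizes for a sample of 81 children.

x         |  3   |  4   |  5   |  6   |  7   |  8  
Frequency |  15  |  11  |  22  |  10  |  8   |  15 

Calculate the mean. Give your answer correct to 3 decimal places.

5.370

Values: 3, 4, 5, 6, 7, 8
Σfx = 15×3 + 11×4 + 22×5 + 10×6 + 8×7 + 15×8 = 435
n = Σf = 81
Mean = 435 / 81 = 5.3704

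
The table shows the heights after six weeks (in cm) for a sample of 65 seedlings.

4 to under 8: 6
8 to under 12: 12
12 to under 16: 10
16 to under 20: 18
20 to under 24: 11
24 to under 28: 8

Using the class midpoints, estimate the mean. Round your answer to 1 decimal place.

16.5

Midpoints: 6, 10, 14, 18, 22, 26
Σfm = 6×6 + 12×10 + 10×14 + 18×18 + 11×22 + 8×26 = 1070
n = Σf = 65
Mean = 1070 / 65 = 16.4615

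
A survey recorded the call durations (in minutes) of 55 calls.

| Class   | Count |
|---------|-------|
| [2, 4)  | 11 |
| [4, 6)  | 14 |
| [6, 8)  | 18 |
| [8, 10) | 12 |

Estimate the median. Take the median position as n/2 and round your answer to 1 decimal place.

6.3

Cumulative frequencies: 11, 25, 43, 55
n = 55; position = n/2 = 27.5.
This falls in the class [6, 8): L = 6, F = 25, f = 18, h = 2.
Median ≈ 6 + ((27.5 − 25) / 18) × 2 = 6.2778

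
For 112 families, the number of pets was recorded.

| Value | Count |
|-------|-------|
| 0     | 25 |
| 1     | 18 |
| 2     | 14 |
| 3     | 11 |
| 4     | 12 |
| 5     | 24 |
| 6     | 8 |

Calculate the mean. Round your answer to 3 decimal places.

Values: 0, 1, 2, 3, 4, 5, 6
Σfx = 25×0 + 18×1 + 14×2 + 11×3 + 12×4 + 24×5 + 8×6 = 295
n = Σf = 112
Mean = 295 / 112 = 2.6339

2.634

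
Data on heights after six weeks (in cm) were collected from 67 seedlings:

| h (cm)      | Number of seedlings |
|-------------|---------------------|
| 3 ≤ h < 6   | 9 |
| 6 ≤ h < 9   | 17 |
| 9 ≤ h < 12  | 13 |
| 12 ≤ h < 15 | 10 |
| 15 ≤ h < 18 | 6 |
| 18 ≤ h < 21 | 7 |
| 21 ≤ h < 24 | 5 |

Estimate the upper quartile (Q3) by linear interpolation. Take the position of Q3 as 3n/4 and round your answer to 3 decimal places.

15.625

Cumulative frequencies: 9, 26, 39, 49, 55, 62, 67
n = 67; position = 3n/4 = 50.25.
This falls in the class 15 ≤ h < 18: L = 15, F = 49, f = 6, h = 3.
Upper quartile ≈ 15 + ((50.25 − 49) / 6) × 3 = 15.6250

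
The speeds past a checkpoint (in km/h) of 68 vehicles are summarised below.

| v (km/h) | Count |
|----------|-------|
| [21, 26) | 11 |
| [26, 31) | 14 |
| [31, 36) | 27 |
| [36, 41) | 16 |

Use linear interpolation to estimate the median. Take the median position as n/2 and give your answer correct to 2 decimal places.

32.67

Cumulative frequencies: 11, 25, 52, 68
n = 68; position = n/2 = 34.
This falls in the class [31, 36): L = 31, F = 25, f = 27, h = 5.
Median ≈ 31 + ((34 − 25) / 27) × 5 = 32.6667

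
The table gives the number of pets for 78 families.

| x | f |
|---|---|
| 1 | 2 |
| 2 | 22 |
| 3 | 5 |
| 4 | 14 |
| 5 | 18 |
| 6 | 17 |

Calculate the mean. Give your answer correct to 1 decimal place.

4.0

Values: 1, 2, 3, 4, 5, 6
Σfx = 2×1 + 22×2 + 5×3 + 14×4 + 18×5 + 17×6 = 309
n = Σf = 78
Mean = 309 / 78 = 3.9615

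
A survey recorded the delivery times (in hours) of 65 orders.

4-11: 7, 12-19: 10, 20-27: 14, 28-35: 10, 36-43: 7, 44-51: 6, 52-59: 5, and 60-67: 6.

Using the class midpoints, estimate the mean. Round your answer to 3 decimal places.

31.869

Midpoints: 7.5, 15.5, 23.5, 31.5, 39.5, 47.5, 55.5, 63.5
Σfm = 7×7.5 + 10×15.5 + 14×23.5 + 10×31.5 + 7×39.5 + 6×47.5 + 5×55.5 + 6×63.5 = 2071.5
n = Σf = 65
Mean = 2071.5 / 65 = 31.8692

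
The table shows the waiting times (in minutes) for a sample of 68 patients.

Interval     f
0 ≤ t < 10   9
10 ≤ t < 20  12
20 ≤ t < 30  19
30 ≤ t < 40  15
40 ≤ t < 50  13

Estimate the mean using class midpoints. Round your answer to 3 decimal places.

26.618

Midpoints: 5, 15, 25, 35, 45
Σfm = 9×5 + 12×15 + 19×25 + 15×35 + 13×45 = 1810
n = Σf = 68
Mean = 1810 / 68 = 26.6176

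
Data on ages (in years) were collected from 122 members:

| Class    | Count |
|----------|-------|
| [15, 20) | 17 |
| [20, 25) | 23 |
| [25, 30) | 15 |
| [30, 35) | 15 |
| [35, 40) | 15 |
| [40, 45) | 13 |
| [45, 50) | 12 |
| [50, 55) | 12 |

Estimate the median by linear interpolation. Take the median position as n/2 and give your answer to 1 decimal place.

32.0

Cumulative frequencies: 17, 40, 55, 70, 85, 98, 110, 122
n = 122; position = n/2 = 61.
This falls in the class [30, 35): L = 30, F = 55, f = 15, h = 5.
Median ≈ 30 + ((61 − 55) / 15) × 5 = 32.0000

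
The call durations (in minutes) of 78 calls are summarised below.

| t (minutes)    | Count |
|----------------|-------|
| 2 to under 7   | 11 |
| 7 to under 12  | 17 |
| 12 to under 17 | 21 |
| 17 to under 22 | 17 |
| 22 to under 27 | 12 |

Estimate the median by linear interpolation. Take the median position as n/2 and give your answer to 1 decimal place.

Cumulative frequencies: 11, 28, 49, 66, 78
n = 78; position = n/2 = 39.
This falls in the class 12 to under 17: L = 12, F = 28, f = 21, h = 5.
Median ≈ 12 + ((39 − 28) / 21) × 5 = 14.6190

14.6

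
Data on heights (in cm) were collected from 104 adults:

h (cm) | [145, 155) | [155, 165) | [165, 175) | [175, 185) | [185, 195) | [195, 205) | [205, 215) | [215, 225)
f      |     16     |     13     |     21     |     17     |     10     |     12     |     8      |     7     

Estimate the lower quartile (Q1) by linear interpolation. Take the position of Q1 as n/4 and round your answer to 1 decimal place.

162.7

Cumulative frequencies: 16, 29, 50, 67, 77, 89, 97, 104
n = 104; position = n/4 = 26.
This falls in the class [155, 165): L = 155, F = 16, f = 13, h = 10.
Lower quartile ≈ 155 + ((26 − 16) / 13) × 10 = 162.6923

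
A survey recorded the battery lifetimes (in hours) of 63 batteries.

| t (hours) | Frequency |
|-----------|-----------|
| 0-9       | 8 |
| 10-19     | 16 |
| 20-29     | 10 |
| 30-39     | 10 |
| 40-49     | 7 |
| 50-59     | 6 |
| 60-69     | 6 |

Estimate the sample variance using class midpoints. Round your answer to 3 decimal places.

351.050

Midpoints: 4.5, 14.5, 24.5, 34.5, 44.5, 54.5, 64.5
n = 63, Σfm = 1883.5, mean = 29.8968
Σfm² = 78075.75
Σf(m − x̄)² = Σfm² − (Σfm)²/n = 78075.75 − 1883.5²/63 = 21765.0794
Sample variance = 21765.0794 / 62 = 351.0497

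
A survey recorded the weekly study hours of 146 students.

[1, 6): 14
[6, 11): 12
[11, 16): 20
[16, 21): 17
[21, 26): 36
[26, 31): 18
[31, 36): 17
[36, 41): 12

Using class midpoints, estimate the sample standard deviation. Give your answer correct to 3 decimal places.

Midpoints: 3.5, 8.5, 13.5, 18.5, 23.5, 28.5, 33.5, 38.5
n = 146, Σfm = 3126, mean = 21.4110
Σfm² = 81868.5
Σf(m − x̄)² = Σfm² − (Σfm)²/n = 81868.5 − 3126²/146 = 14937.8425
Sample variance = 14937.8425 / 145 = 103.0196
Standard deviation = √103.0196 = 10.1499

10.150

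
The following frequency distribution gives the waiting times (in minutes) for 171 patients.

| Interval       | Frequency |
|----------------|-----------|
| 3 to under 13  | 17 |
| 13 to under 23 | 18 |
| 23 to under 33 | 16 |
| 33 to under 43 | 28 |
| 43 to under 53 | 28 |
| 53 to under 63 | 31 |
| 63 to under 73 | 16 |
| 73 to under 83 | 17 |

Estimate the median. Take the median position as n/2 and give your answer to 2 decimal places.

Cumulative frequencies: 17, 35, 51, 79, 107, 138, 154, 171
n = 171; position = n/2 = 85.5.
This falls in the class 43 to under 53: L = 43, F = 79, f = 28, h = 10.
Median ≈ 43 + ((85.5 − 79) / 28) × 10 = 45.3214

45.32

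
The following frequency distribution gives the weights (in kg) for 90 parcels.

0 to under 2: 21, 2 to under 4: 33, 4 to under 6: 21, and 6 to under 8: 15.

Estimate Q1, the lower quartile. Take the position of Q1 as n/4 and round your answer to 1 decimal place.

Cumulative frequencies: 21, 54, 75, 90
n = 90; position = n/4 = 22.5.
This falls in the class 2 to under 4: L = 2, F = 21, f = 33, h = 2.
Lower quartile ≈ 2 + ((22.5 − 21) / 33) × 2 = 2.0909

2.1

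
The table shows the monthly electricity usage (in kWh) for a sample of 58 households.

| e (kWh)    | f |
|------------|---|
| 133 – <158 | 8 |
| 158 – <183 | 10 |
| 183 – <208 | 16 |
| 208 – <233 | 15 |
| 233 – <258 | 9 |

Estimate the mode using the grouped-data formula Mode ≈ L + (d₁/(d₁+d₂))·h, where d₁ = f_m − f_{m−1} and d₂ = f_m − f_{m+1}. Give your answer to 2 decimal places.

Modal class: 183 – <208 (highest frequency 16).
d₁ = 16 − 10 = 6, d₂ = 16 − 15 = 1
Mode ≈ 183 + (6/(6+1)) × 25 = 183 + 21.4286 = 204.4286

204.43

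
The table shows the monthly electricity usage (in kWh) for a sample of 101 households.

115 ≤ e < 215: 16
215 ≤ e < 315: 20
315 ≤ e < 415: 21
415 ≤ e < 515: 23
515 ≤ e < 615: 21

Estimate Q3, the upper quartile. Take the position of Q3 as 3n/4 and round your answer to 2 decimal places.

496.52

Cumulative frequencies: 16, 36, 57, 80, 101
n = 101; position = 3n/4 = 75.75.
This falls in the class 415 ≤ e < 515: L = 415, F = 57, f = 23, h = 100.
Upper quartile ≈ 415 + ((75.75 − 57) / 23) × 100 = 496.5217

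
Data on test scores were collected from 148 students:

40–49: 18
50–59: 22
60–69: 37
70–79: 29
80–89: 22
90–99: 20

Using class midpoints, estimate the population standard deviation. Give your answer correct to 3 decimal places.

15.444

Midpoints: 44.5, 54.5, 64.5, 74.5, 84.5, 94.5
n = 148, Σfm = 10296, mean = 69.5676
Σfm² = 751567
Σf(m − x̄)² = Σfm² − (Σfm)²/n = 751567 − 10296²/148 = 35299.3243
Population variance = 35299.3243 / 148 = 238.5089
Standard deviation = √238.5089 = 15.4437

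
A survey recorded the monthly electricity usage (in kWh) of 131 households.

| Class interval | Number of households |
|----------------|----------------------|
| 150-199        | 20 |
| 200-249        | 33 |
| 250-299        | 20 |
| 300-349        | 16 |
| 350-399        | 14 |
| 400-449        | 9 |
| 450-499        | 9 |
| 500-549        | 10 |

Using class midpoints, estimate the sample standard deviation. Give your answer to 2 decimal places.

Midpoints: 174.5, 224.5, 274.5, 324.5, 374.5, 424.5, 474.5, 524.5
n = 131, Σfm = 40159.5, mean = 306.5611
Σfm² = 13826682.75
Σf(m − x̄)² = Σfm² − (Σfm)²/n = 13826682.75 − 40159.5²/131 = 1515343.5115
Sample variance = 1515343.5115 / 130 = 11656.4885
Standard deviation = √11656.4885 = 107.9652

107.97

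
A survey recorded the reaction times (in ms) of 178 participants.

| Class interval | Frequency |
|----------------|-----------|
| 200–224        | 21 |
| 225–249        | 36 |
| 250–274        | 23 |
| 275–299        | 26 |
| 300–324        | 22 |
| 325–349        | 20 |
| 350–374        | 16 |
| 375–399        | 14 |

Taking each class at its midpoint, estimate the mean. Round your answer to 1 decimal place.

Midpoints: 212, 237, 262, 287, 312, 337, 362, 387
Σfm = 21×212 + 36×237 + 23×262 + 26×287 + 22×312 + 20×337 + 16×362 + 14×387 = 51286
n = Σf = 178
Mean = 51286 / 178 = 288.1236

288.1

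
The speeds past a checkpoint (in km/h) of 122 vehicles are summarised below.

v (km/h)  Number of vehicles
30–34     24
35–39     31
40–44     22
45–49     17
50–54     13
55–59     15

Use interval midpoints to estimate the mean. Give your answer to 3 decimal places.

Midpoints: 32, 37, 42, 47, 52, 57
Σfm = 24×32 + 31×37 + 22×42 + 17×47 + 13×52 + 15×57 = 5169
n = Σf = 122
Mean = 5169 / 122 = 42.3689

42.369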